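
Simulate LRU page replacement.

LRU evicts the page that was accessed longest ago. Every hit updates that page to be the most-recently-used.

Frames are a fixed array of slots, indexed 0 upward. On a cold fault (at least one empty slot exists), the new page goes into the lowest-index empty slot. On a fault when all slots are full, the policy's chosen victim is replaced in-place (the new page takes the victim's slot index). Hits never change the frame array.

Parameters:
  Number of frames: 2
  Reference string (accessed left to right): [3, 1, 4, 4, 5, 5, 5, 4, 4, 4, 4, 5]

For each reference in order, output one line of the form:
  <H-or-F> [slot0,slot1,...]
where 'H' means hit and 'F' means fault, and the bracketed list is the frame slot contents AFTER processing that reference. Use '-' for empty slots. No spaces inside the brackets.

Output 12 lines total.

F [3,-]
F [3,1]
F [4,1]
H [4,1]
F [4,5]
H [4,5]
H [4,5]
H [4,5]
H [4,5]
H [4,5]
H [4,5]
H [4,5]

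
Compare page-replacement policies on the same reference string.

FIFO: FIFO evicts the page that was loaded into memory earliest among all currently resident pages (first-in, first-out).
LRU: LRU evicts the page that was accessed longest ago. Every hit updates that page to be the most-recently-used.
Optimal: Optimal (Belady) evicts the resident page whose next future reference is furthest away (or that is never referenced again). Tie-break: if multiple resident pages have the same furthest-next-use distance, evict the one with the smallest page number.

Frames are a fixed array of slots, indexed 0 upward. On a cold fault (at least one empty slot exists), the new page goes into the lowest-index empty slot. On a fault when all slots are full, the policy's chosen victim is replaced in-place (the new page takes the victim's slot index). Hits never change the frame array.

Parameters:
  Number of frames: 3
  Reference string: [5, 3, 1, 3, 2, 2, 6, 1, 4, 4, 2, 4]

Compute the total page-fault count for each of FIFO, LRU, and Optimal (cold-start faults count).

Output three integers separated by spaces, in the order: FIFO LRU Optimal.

--- FIFO ---
  step 0: ref 5 -> FAULT, frames=[5,-,-] (faults so far: 1)
  step 1: ref 3 -> FAULT, frames=[5,3,-] (faults so far: 2)
  step 2: ref 1 -> FAULT, frames=[5,3,1] (faults so far: 3)
  step 3: ref 3 -> HIT, frames=[5,3,1] (faults so far: 3)
  step 4: ref 2 -> FAULT, evict 5, frames=[2,3,1] (faults so far: 4)
  step 5: ref 2 -> HIT, frames=[2,3,1] (faults so far: 4)
  step 6: ref 6 -> FAULT, evict 3, frames=[2,6,1] (faults so far: 5)
  step 7: ref 1 -> HIT, frames=[2,6,1] (faults so far: 5)
  step 8: ref 4 -> FAULT, evict 1, frames=[2,6,4] (faults so far: 6)
  step 9: ref 4 -> HIT, frames=[2,6,4] (faults so far: 6)
  step 10: ref 2 -> HIT, frames=[2,6,4] (faults so far: 6)
  step 11: ref 4 -> HIT, frames=[2,6,4] (faults so far: 6)
  FIFO total faults: 6
--- LRU ---
  step 0: ref 5 -> FAULT, frames=[5,-,-] (faults so far: 1)
  step 1: ref 3 -> FAULT, frames=[5,3,-] (faults so far: 2)
  step 2: ref 1 -> FAULT, frames=[5,3,1] (faults so far: 3)
  step 3: ref 3 -> HIT, frames=[5,3,1] (faults so far: 3)
  step 4: ref 2 -> FAULT, evict 5, frames=[2,3,1] (faults so far: 4)
  step 5: ref 2 -> HIT, frames=[2,3,1] (faults so far: 4)
  step 6: ref 6 -> FAULT, evict 1, frames=[2,3,6] (faults so far: 5)
  step 7: ref 1 -> FAULT, evict 3, frames=[2,1,6] (faults so far: 6)
  step 8: ref 4 -> FAULT, evict 2, frames=[4,1,6] (faults so far: 7)
  step 9: ref 4 -> HIT, frames=[4,1,6] (faults so far: 7)
  step 10: ref 2 -> FAULT, evict 6, frames=[4,1,2] (faults so far: 8)
  step 11: ref 4 -> HIT, frames=[4,1,2] (faults so far: 8)
  LRU total faults: 8
--- Optimal ---
  step 0: ref 5 -> FAULT, frames=[5,-,-] (faults so far: 1)
  step 1: ref 3 -> FAULT, frames=[5,3,-] (faults so far: 2)
  step 2: ref 1 -> FAULT, frames=[5,3,1] (faults so far: 3)
  step 3: ref 3 -> HIT, frames=[5,3,1] (faults so far: 3)
  step 4: ref 2 -> FAULT, evict 3, frames=[5,2,1] (faults so far: 4)
  step 5: ref 2 -> HIT, frames=[5,2,1] (faults so far: 4)
  step 6: ref 6 -> FAULT, evict 5, frames=[6,2,1] (faults so far: 5)
  step 7: ref 1 -> HIT, frames=[6,2,1] (faults so far: 5)
  step 8: ref 4 -> FAULT, evict 1, frames=[6,2,4] (faults so far: 6)
  step 9: ref 4 -> HIT, frames=[6,2,4] (faults so far: 6)
  step 10: ref 2 -> HIT, frames=[6,2,4] (faults so far: 6)
  step 11: ref 4 -> HIT, frames=[6,2,4] (faults so far: 6)
  Optimal total faults: 6

Answer: 6 8 6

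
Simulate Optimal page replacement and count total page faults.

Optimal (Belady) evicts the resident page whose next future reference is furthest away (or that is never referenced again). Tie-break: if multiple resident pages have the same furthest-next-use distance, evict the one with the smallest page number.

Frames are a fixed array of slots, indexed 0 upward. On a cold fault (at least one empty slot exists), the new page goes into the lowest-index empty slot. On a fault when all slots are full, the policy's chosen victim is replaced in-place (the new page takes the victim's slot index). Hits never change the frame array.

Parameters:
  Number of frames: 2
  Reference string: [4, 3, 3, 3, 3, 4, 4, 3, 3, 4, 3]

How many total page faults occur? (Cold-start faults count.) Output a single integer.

Answer: 2

Derivation:
Step 0: ref 4 → FAULT, frames=[4,-]
Step 1: ref 3 → FAULT, frames=[4,3]
Step 2: ref 3 → HIT, frames=[4,3]
Step 3: ref 3 → HIT, frames=[4,3]
Step 4: ref 3 → HIT, frames=[4,3]
Step 5: ref 4 → HIT, frames=[4,3]
Step 6: ref 4 → HIT, frames=[4,3]
Step 7: ref 3 → HIT, frames=[4,3]
Step 8: ref 3 → HIT, frames=[4,3]
Step 9: ref 4 → HIT, frames=[4,3]
Step 10: ref 3 → HIT, frames=[4,3]
Total faults: 2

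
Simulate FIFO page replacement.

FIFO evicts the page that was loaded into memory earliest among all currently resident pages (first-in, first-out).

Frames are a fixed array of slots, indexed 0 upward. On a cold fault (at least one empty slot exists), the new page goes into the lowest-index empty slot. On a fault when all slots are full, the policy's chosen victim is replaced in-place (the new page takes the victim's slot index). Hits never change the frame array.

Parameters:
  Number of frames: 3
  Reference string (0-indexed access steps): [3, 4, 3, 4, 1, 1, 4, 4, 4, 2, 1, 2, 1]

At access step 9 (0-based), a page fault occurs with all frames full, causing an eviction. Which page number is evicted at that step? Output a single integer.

Step 0: ref 3 -> FAULT, frames=[3,-,-]
Step 1: ref 4 -> FAULT, frames=[3,4,-]
Step 2: ref 3 -> HIT, frames=[3,4,-]
Step 3: ref 4 -> HIT, frames=[3,4,-]
Step 4: ref 1 -> FAULT, frames=[3,4,1]
Step 5: ref 1 -> HIT, frames=[3,4,1]
Step 6: ref 4 -> HIT, frames=[3,4,1]
Step 7: ref 4 -> HIT, frames=[3,4,1]
Step 8: ref 4 -> HIT, frames=[3,4,1]
Step 9: ref 2 -> FAULT, evict 3, frames=[2,4,1]
At step 9: evicted page 3

Answer: 3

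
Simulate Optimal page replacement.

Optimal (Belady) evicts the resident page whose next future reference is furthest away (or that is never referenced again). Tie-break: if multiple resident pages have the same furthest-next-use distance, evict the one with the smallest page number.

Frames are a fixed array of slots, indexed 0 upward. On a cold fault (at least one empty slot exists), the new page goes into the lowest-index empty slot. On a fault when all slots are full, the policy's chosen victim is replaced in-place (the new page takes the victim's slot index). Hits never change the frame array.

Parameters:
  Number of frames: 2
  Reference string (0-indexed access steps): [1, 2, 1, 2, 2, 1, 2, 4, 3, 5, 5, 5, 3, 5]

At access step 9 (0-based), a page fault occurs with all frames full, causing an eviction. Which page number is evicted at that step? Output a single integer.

Answer: 4

Derivation:
Step 0: ref 1 -> FAULT, frames=[1,-]
Step 1: ref 2 -> FAULT, frames=[1,2]
Step 2: ref 1 -> HIT, frames=[1,2]
Step 3: ref 2 -> HIT, frames=[1,2]
Step 4: ref 2 -> HIT, frames=[1,2]
Step 5: ref 1 -> HIT, frames=[1,2]
Step 6: ref 2 -> HIT, frames=[1,2]
Step 7: ref 4 -> FAULT, evict 1, frames=[4,2]
Step 8: ref 3 -> FAULT, evict 2, frames=[4,3]
Step 9: ref 5 -> FAULT, evict 4, frames=[5,3]
At step 9: evicted page 4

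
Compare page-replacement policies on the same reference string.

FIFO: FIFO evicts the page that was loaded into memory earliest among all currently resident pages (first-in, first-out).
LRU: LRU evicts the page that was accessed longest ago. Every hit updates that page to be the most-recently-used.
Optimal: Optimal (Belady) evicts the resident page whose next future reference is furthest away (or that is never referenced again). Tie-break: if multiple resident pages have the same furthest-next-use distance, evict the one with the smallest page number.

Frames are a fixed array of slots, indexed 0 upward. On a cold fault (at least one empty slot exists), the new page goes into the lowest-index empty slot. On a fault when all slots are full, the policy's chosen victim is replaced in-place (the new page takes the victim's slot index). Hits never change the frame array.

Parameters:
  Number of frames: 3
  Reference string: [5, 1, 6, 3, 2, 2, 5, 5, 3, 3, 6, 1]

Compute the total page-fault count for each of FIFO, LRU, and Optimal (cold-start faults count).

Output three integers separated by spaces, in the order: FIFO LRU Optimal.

Answer: 8 8 7

Derivation:
--- FIFO ---
  step 0: ref 5 -> FAULT, frames=[5,-,-] (faults so far: 1)
  step 1: ref 1 -> FAULT, frames=[5,1,-] (faults so far: 2)
  step 2: ref 6 -> FAULT, frames=[5,1,6] (faults so far: 3)
  step 3: ref 3 -> FAULT, evict 5, frames=[3,1,6] (faults so far: 4)
  step 4: ref 2 -> FAULT, evict 1, frames=[3,2,6] (faults so far: 5)
  step 5: ref 2 -> HIT, frames=[3,2,6] (faults so far: 5)
  step 6: ref 5 -> FAULT, evict 6, frames=[3,2,5] (faults so far: 6)
  step 7: ref 5 -> HIT, frames=[3,2,5] (faults so far: 6)
  step 8: ref 3 -> HIT, frames=[3,2,5] (faults so far: 6)
  step 9: ref 3 -> HIT, frames=[3,2,5] (faults so far: 6)
  step 10: ref 6 -> FAULT, evict 3, frames=[6,2,5] (faults so far: 7)
  step 11: ref 1 -> FAULT, evict 2, frames=[6,1,5] (faults so far: 8)
  FIFO total faults: 8
--- LRU ---
  step 0: ref 5 -> FAULT, frames=[5,-,-] (faults so far: 1)
  step 1: ref 1 -> FAULT, frames=[5,1,-] (faults so far: 2)
  step 2: ref 6 -> FAULT, frames=[5,1,6] (faults so far: 3)
  step 3: ref 3 -> FAULT, evict 5, frames=[3,1,6] (faults so far: 4)
  step 4: ref 2 -> FAULT, evict 1, frames=[3,2,6] (faults so far: 5)
  step 5: ref 2 -> HIT, frames=[3,2,6] (faults so far: 5)
  step 6: ref 5 -> FAULT, evict 6, frames=[3,2,5] (faults so far: 6)
  step 7: ref 5 -> HIT, frames=[3,2,5] (faults so far: 6)
  step 8: ref 3 -> HIT, frames=[3,2,5] (faults so far: 6)
  step 9: ref 3 -> HIT, frames=[3,2,5] (faults so far: 6)
  step 10: ref 6 -> FAULT, evict 2, frames=[3,6,5] (faults so far: 7)
  step 11: ref 1 -> FAULT, evict 5, frames=[3,6,1] (faults so far: 8)
  LRU total faults: 8
--- Optimal ---
  step 0: ref 5 -> FAULT, frames=[5,-,-] (faults so far: 1)
  step 1: ref 1 -> FAULT, frames=[5,1,-] (faults so far: 2)
  step 2: ref 6 -> FAULT, frames=[5,1,6] (faults so far: 3)
  step 3: ref 3 -> FAULT, evict 1, frames=[5,3,6] (faults so far: 4)
  step 4: ref 2 -> FAULT, evict 6, frames=[5,3,2] (faults so far: 5)
  step 5: ref 2 -> HIT, frames=[5,3,2] (faults so far: 5)
  step 6: ref 5 -> HIT, frames=[5,3,2] (faults so far: 5)
  step 7: ref 5 -> HIT, frames=[5,3,2] (faults so far: 5)
  step 8: ref 3 -> HIT, frames=[5,3,2] (faults so far: 5)
  step 9: ref 3 -> HIT, frames=[5,3,2] (faults so far: 5)
  step 10: ref 6 -> FAULT, evict 2, frames=[5,3,6] (faults so far: 6)
  step 11: ref 1 -> FAULT, evict 3, frames=[5,1,6] (faults so far: 7)
  Optimal total faults: 7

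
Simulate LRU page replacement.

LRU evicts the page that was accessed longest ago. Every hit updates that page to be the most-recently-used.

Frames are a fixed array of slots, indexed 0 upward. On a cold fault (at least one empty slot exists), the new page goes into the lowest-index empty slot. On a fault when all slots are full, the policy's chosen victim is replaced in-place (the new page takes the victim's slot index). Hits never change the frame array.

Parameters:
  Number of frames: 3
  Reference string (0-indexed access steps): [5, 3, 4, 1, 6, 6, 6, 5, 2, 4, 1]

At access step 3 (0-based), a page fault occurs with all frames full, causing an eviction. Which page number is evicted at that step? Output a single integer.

Answer: 5

Derivation:
Step 0: ref 5 -> FAULT, frames=[5,-,-]
Step 1: ref 3 -> FAULT, frames=[5,3,-]
Step 2: ref 4 -> FAULT, frames=[5,3,4]
Step 3: ref 1 -> FAULT, evict 5, frames=[1,3,4]
At step 3: evicted page 5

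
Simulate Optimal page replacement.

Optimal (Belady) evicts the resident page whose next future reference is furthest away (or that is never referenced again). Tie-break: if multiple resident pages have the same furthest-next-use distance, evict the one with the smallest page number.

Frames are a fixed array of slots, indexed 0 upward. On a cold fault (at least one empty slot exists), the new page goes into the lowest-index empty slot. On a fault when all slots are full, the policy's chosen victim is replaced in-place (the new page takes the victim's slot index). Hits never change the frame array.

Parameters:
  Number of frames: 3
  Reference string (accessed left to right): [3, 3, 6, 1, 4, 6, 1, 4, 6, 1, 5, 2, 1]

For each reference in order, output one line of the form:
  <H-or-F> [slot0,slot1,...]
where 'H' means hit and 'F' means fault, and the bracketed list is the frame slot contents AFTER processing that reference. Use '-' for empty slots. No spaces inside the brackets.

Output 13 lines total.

F [3,-,-]
H [3,-,-]
F [3,6,-]
F [3,6,1]
F [4,6,1]
H [4,6,1]
H [4,6,1]
H [4,6,1]
H [4,6,1]
H [4,6,1]
F [5,6,1]
F [2,6,1]
H [2,6,1]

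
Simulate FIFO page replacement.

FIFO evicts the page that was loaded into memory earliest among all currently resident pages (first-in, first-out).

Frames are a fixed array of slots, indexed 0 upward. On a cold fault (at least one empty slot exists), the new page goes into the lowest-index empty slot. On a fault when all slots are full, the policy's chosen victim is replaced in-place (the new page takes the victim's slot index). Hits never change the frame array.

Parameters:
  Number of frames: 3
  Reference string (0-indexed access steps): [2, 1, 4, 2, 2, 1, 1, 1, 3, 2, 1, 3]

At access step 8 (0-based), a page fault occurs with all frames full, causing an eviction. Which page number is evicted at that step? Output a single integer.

Answer: 2

Derivation:
Step 0: ref 2 -> FAULT, frames=[2,-,-]
Step 1: ref 1 -> FAULT, frames=[2,1,-]
Step 2: ref 4 -> FAULT, frames=[2,1,4]
Step 3: ref 2 -> HIT, frames=[2,1,4]
Step 4: ref 2 -> HIT, frames=[2,1,4]
Step 5: ref 1 -> HIT, frames=[2,1,4]
Step 6: ref 1 -> HIT, frames=[2,1,4]
Step 7: ref 1 -> HIT, frames=[2,1,4]
Step 8: ref 3 -> FAULT, evict 2, frames=[3,1,4]
At step 8: evicted page 2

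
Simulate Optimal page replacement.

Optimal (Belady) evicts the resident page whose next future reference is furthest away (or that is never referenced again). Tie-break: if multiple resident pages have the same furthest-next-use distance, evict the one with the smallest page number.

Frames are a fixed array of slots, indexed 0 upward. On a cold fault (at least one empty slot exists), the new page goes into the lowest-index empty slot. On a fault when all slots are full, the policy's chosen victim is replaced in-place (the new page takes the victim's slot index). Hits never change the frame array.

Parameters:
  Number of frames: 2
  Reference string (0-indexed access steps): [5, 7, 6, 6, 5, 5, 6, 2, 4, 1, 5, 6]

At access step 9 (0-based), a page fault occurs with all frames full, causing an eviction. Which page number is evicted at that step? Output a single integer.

Step 0: ref 5 -> FAULT, frames=[5,-]
Step 1: ref 7 -> FAULT, frames=[5,7]
Step 2: ref 6 -> FAULT, evict 7, frames=[5,6]
Step 3: ref 6 -> HIT, frames=[5,6]
Step 4: ref 5 -> HIT, frames=[5,6]
Step 5: ref 5 -> HIT, frames=[5,6]
Step 6: ref 6 -> HIT, frames=[5,6]
Step 7: ref 2 -> FAULT, evict 6, frames=[5,2]
Step 8: ref 4 -> FAULT, evict 2, frames=[5,4]
Step 9: ref 1 -> FAULT, evict 4, frames=[5,1]
At step 9: evicted page 4

Answer: 4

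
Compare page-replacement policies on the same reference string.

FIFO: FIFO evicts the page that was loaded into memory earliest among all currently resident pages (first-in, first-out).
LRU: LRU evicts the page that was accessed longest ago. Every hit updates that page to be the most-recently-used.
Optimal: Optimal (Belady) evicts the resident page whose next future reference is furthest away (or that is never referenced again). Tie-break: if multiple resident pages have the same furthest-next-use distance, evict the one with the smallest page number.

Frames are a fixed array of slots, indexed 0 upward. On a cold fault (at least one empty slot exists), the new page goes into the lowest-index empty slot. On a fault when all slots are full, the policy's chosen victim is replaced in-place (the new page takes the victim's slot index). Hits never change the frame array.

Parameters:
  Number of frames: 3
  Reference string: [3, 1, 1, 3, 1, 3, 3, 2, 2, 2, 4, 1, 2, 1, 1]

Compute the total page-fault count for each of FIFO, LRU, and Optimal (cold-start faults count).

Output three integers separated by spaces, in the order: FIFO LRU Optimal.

--- FIFO ---
  step 0: ref 3 -> FAULT, frames=[3,-,-] (faults so far: 1)
  step 1: ref 1 -> FAULT, frames=[3,1,-] (faults so far: 2)
  step 2: ref 1 -> HIT, frames=[3,1,-] (faults so far: 2)
  step 3: ref 3 -> HIT, frames=[3,1,-] (faults so far: 2)
  step 4: ref 1 -> HIT, frames=[3,1,-] (faults so far: 2)
  step 5: ref 3 -> HIT, frames=[3,1,-] (faults so far: 2)
  step 6: ref 3 -> HIT, frames=[3,1,-] (faults so far: 2)
  step 7: ref 2 -> FAULT, frames=[3,1,2] (faults so far: 3)
  step 8: ref 2 -> HIT, frames=[3,1,2] (faults so far: 3)
  step 9: ref 2 -> HIT, frames=[3,1,2] (faults so far: 3)
  step 10: ref 4 -> FAULT, evict 3, frames=[4,1,2] (faults so far: 4)
  step 11: ref 1 -> HIT, frames=[4,1,2] (faults so far: 4)
  step 12: ref 2 -> HIT, frames=[4,1,2] (faults so far: 4)
  step 13: ref 1 -> HIT, frames=[4,1,2] (faults so far: 4)
  step 14: ref 1 -> HIT, frames=[4,1,2] (faults so far: 4)
  FIFO total faults: 4
--- LRU ---
  step 0: ref 3 -> FAULT, frames=[3,-,-] (faults so far: 1)
  step 1: ref 1 -> FAULT, frames=[3,1,-] (faults so far: 2)
  step 2: ref 1 -> HIT, frames=[3,1,-] (faults so far: 2)
  step 3: ref 3 -> HIT, frames=[3,1,-] (faults so far: 2)
  step 4: ref 1 -> HIT, frames=[3,1,-] (faults so far: 2)
  step 5: ref 3 -> HIT, frames=[3,1,-] (faults so far: 2)
  step 6: ref 3 -> HIT, frames=[3,1,-] (faults so far: 2)
  step 7: ref 2 -> FAULT, frames=[3,1,2] (faults so far: 3)
  step 8: ref 2 -> HIT, frames=[3,1,2] (faults so far: 3)
  step 9: ref 2 -> HIT, frames=[3,1,2] (faults so far: 3)
  step 10: ref 4 -> FAULT, evict 1, frames=[3,4,2] (faults so far: 4)
  step 11: ref 1 -> FAULT, evict 3, frames=[1,4,2] (faults so far: 5)
  step 12: ref 2 -> HIT, frames=[1,4,2] (faults so far: 5)
  step 13: ref 1 -> HIT, frames=[1,4,2] (faults so far: 5)
  step 14: ref 1 -> HIT, frames=[1,4,2] (faults so far: 5)
  LRU total faults: 5
--- Optimal ---
  step 0: ref 3 -> FAULT, frames=[3,-,-] (faults so far: 1)
  step 1: ref 1 -> FAULT, frames=[3,1,-] (faults so far: 2)
  step 2: ref 1 -> HIT, frames=[3,1,-] (faults so far: 2)
  step 3: ref 3 -> HIT, frames=[3,1,-] (faults so far: 2)
  step 4: ref 1 -> HIT, frames=[3,1,-] (faults so far: 2)
  step 5: ref 3 -> HIT, frames=[3,1,-] (faults so far: 2)
  step 6: ref 3 -> HIT, frames=[3,1,-] (faults so far: 2)
  step 7: ref 2 -> FAULT, frames=[3,1,2] (faults so far: 3)
  step 8: ref 2 -> HIT, frames=[3,1,2] (faults so far: 3)
  step 9: ref 2 -> HIT, frames=[3,1,2] (faults so far: 3)
  step 10: ref 4 -> FAULT, evict 3, frames=[4,1,2] (faults so far: 4)
  step 11: ref 1 -> HIT, frames=[4,1,2] (faults so far: 4)
  step 12: ref 2 -> HIT, frames=[4,1,2] (faults so far: 4)
  step 13: ref 1 -> HIT, frames=[4,1,2] (faults so far: 4)
  step 14: ref 1 -> HIT, frames=[4,1,2] (faults so far: 4)
  Optimal total faults: 4

Answer: 4 5 4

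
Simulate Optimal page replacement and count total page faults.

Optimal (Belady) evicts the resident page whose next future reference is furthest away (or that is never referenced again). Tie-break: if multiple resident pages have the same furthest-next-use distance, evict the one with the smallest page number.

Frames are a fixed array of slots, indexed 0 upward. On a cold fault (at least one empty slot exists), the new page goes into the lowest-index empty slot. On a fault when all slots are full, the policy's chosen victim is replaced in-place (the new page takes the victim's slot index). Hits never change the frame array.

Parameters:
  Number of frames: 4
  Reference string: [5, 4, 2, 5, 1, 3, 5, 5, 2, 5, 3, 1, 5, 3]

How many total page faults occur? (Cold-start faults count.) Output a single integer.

Answer: 5

Derivation:
Step 0: ref 5 → FAULT, frames=[5,-,-,-]
Step 1: ref 4 → FAULT, frames=[5,4,-,-]
Step 2: ref 2 → FAULT, frames=[5,4,2,-]
Step 3: ref 5 → HIT, frames=[5,4,2,-]
Step 4: ref 1 → FAULT, frames=[5,4,2,1]
Step 5: ref 3 → FAULT (evict 4), frames=[5,3,2,1]
Step 6: ref 5 → HIT, frames=[5,3,2,1]
Step 7: ref 5 → HIT, frames=[5,3,2,1]
Step 8: ref 2 → HIT, frames=[5,3,2,1]
Step 9: ref 5 → HIT, frames=[5,3,2,1]
Step 10: ref 3 → HIT, frames=[5,3,2,1]
Step 11: ref 1 → HIT, frames=[5,3,2,1]
Step 12: ref 5 → HIT, frames=[5,3,2,1]
Step 13: ref 3 → HIT, frames=[5,3,2,1]
Total faults: 5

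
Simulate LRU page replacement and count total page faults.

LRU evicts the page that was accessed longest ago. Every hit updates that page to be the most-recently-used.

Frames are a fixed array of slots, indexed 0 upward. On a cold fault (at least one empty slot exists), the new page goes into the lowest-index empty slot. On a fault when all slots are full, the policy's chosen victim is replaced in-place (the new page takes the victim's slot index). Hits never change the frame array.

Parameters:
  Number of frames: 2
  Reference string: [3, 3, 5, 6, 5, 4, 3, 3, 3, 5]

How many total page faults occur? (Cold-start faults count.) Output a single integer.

Step 0: ref 3 → FAULT, frames=[3,-]
Step 1: ref 3 → HIT, frames=[3,-]
Step 2: ref 5 → FAULT, frames=[3,5]
Step 3: ref 6 → FAULT (evict 3), frames=[6,5]
Step 4: ref 5 → HIT, frames=[6,5]
Step 5: ref 4 → FAULT (evict 6), frames=[4,5]
Step 6: ref 3 → FAULT (evict 5), frames=[4,3]
Step 7: ref 3 → HIT, frames=[4,3]
Step 8: ref 3 → HIT, frames=[4,3]
Step 9: ref 5 → FAULT (evict 4), frames=[5,3]
Total faults: 6

Answer: 6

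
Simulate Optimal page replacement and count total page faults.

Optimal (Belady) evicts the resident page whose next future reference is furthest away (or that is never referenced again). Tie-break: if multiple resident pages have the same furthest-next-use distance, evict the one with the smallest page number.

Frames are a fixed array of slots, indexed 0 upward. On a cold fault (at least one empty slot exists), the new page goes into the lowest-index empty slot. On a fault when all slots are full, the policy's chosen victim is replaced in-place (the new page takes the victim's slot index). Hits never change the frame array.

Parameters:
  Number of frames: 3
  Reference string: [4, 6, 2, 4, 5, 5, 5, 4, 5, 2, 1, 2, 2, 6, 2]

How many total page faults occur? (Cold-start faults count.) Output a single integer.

Answer: 6

Derivation:
Step 0: ref 4 → FAULT, frames=[4,-,-]
Step 1: ref 6 → FAULT, frames=[4,6,-]
Step 2: ref 2 → FAULT, frames=[4,6,2]
Step 3: ref 4 → HIT, frames=[4,6,2]
Step 4: ref 5 → FAULT (evict 6), frames=[4,5,2]
Step 5: ref 5 → HIT, frames=[4,5,2]
Step 6: ref 5 → HIT, frames=[4,5,2]
Step 7: ref 4 → HIT, frames=[4,5,2]
Step 8: ref 5 → HIT, frames=[4,5,2]
Step 9: ref 2 → HIT, frames=[4,5,2]
Step 10: ref 1 → FAULT (evict 4), frames=[1,5,2]
Step 11: ref 2 → HIT, frames=[1,5,2]
Step 12: ref 2 → HIT, frames=[1,5,2]
Step 13: ref 6 → FAULT (evict 1), frames=[6,5,2]
Step 14: ref 2 → HIT, frames=[6,5,2]
Total faults: 6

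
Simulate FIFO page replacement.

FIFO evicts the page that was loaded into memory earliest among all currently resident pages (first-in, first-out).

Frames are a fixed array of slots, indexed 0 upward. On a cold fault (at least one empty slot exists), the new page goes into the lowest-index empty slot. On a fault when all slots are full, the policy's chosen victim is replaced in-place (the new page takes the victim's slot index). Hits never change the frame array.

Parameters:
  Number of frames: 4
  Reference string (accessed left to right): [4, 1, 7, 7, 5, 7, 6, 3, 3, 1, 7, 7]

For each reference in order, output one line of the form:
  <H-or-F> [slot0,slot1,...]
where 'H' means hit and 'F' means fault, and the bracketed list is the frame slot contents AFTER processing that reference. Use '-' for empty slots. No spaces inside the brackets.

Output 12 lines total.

F [4,-,-,-]
F [4,1,-,-]
F [4,1,7,-]
H [4,1,7,-]
F [4,1,7,5]
H [4,1,7,5]
F [6,1,7,5]
F [6,3,7,5]
H [6,3,7,5]
F [6,3,1,5]
F [6,3,1,7]
H [6,3,1,7]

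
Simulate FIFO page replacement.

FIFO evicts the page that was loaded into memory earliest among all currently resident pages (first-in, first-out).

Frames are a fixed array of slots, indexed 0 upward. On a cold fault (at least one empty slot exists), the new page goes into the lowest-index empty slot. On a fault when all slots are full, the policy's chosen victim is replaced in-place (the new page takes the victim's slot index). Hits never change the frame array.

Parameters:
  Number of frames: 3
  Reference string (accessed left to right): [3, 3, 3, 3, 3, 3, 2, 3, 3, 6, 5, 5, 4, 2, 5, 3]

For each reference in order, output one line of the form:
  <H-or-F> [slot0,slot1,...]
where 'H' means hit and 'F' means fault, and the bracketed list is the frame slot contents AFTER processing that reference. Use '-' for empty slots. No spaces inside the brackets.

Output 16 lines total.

F [3,-,-]
H [3,-,-]
H [3,-,-]
H [3,-,-]
H [3,-,-]
H [3,-,-]
F [3,2,-]
H [3,2,-]
H [3,2,-]
F [3,2,6]
F [5,2,6]
H [5,2,6]
F [5,4,6]
F [5,4,2]
H [5,4,2]
F [3,4,2]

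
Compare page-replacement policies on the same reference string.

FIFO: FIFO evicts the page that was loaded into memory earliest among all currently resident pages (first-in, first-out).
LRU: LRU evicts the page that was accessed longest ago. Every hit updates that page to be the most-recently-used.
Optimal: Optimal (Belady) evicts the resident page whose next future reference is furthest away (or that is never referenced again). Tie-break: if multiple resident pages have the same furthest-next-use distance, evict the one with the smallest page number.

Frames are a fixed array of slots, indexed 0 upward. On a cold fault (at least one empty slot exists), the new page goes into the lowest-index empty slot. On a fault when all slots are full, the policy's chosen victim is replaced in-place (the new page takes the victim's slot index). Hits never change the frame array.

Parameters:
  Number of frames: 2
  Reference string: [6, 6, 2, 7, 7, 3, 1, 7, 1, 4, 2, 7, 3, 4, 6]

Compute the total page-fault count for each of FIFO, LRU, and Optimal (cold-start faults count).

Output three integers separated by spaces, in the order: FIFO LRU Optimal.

--- FIFO ---
  step 0: ref 6 -> FAULT, frames=[6,-] (faults so far: 1)
  step 1: ref 6 -> HIT, frames=[6,-] (faults so far: 1)
  step 2: ref 2 -> FAULT, frames=[6,2] (faults so far: 2)
  step 3: ref 7 -> FAULT, evict 6, frames=[7,2] (faults so far: 3)
  step 4: ref 7 -> HIT, frames=[7,2] (faults so far: 3)
  step 5: ref 3 -> FAULT, evict 2, frames=[7,3] (faults so far: 4)
  step 6: ref 1 -> FAULT, evict 7, frames=[1,3] (faults so far: 5)
  step 7: ref 7 -> FAULT, evict 3, frames=[1,7] (faults so far: 6)
  step 8: ref 1 -> HIT, frames=[1,7] (faults so far: 6)
  step 9: ref 4 -> FAULT, evict 1, frames=[4,7] (faults so far: 7)
  step 10: ref 2 -> FAULT, evict 7, frames=[4,2] (faults so far: 8)
  step 11: ref 7 -> FAULT, evict 4, frames=[7,2] (faults so far: 9)
  step 12: ref 3 -> FAULT, evict 2, frames=[7,3] (faults so far: 10)
  step 13: ref 4 -> FAULT, evict 7, frames=[4,3] (faults so far: 11)
  step 14: ref 6 -> FAULT, evict 3, frames=[4,6] (faults so far: 12)
  FIFO total faults: 12
--- LRU ---
  step 0: ref 6 -> FAULT, frames=[6,-] (faults so far: 1)
  step 1: ref 6 -> HIT, frames=[6,-] (faults so far: 1)
  step 2: ref 2 -> FAULT, frames=[6,2] (faults so far: 2)
  step 3: ref 7 -> FAULT, evict 6, frames=[7,2] (faults so far: 3)
  step 4: ref 7 -> HIT, frames=[7,2] (faults so far: 3)
  step 5: ref 3 -> FAULT, evict 2, frames=[7,3] (faults so far: 4)
  step 6: ref 1 -> FAULT, evict 7, frames=[1,3] (faults so far: 5)
  step 7: ref 7 -> FAULT, evict 3, frames=[1,7] (faults so far: 6)
  step 8: ref 1 -> HIT, frames=[1,7] (faults so far: 6)
  step 9: ref 4 -> FAULT, evict 7, frames=[1,4] (faults so far: 7)
  step 10: ref 2 -> FAULT, evict 1, frames=[2,4] (faults so far: 8)
  step 11: ref 7 -> FAULT, evict 4, frames=[2,7] (faults so far: 9)
  step 12: ref 3 -> FAULT, evict 2, frames=[3,7] (faults so far: 10)
  step 13: ref 4 -> FAULT, evict 7, frames=[3,4] (faults so far: 11)
  step 14: ref 6 -> FAULT, evict 3, frames=[6,4] (faults so far: 12)
  LRU total faults: 12
--- Optimal ---
  step 0: ref 6 -> FAULT, frames=[6,-] (faults so far: 1)
  step 1: ref 6 -> HIT, frames=[6,-] (faults so far: 1)
  step 2: ref 2 -> FAULT, frames=[6,2] (faults so far: 2)
  step 3: ref 7 -> FAULT, evict 6, frames=[7,2] (faults so far: 3)
  step 4: ref 7 -> HIT, frames=[7,2] (faults so far: 3)
  step 5: ref 3 -> FAULT, evict 2, frames=[7,3] (faults so far: 4)
  step 6: ref 1 -> FAULT, evict 3, frames=[7,1] (faults so far: 5)
  step 7: ref 7 -> HIT, frames=[7,1] (faults so far: 5)
  step 8: ref 1 -> HIT, frames=[7,1] (faults so far: 5)
  step 9: ref 4 -> FAULT, evict 1, frames=[7,4] (faults so far: 6)
  step 10: ref 2 -> FAULT, evict 4, frames=[7,2] (faults so far: 7)
  step 11: ref 7 -> HIT, frames=[7,2] (faults so far: 7)
  step 12: ref 3 -> FAULT, evict 2, frames=[7,3] (faults so far: 8)
  step 13: ref 4 -> FAULT, evict 3, frames=[7,4] (faults so far: 9)
  step 14: ref 6 -> FAULT, evict 4, frames=[7,6] (faults so far: 10)
  Optimal total faults: 10

Answer: 12 12 10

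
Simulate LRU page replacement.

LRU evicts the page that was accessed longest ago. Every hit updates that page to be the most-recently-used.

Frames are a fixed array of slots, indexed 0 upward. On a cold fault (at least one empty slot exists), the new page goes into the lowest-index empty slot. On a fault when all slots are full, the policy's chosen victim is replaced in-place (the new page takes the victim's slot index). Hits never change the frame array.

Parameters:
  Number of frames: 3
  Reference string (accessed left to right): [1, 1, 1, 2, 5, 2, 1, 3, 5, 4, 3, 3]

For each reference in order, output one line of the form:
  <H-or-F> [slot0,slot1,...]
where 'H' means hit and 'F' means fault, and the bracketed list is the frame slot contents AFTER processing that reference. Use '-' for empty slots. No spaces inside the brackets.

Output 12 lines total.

F [1,-,-]
H [1,-,-]
H [1,-,-]
F [1,2,-]
F [1,2,5]
H [1,2,5]
H [1,2,5]
F [1,2,3]
F [1,5,3]
F [4,5,3]
H [4,5,3]
H [4,5,3]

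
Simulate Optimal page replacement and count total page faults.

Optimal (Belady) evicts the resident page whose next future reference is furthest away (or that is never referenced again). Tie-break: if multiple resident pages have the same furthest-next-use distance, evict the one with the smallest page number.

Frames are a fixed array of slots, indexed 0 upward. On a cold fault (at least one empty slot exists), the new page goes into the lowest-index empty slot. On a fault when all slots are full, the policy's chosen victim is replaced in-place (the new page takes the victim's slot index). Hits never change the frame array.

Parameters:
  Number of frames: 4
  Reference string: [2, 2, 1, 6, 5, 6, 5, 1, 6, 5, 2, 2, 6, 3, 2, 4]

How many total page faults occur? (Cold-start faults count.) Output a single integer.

Step 0: ref 2 → FAULT, frames=[2,-,-,-]
Step 1: ref 2 → HIT, frames=[2,-,-,-]
Step 2: ref 1 → FAULT, frames=[2,1,-,-]
Step 3: ref 6 → FAULT, frames=[2,1,6,-]
Step 4: ref 5 → FAULT, frames=[2,1,6,5]
Step 5: ref 6 → HIT, frames=[2,1,6,5]
Step 6: ref 5 → HIT, frames=[2,1,6,5]
Step 7: ref 1 → HIT, frames=[2,1,6,5]
Step 8: ref 6 → HIT, frames=[2,1,6,5]
Step 9: ref 5 → HIT, frames=[2,1,6,5]
Step 10: ref 2 → HIT, frames=[2,1,6,5]
Step 11: ref 2 → HIT, frames=[2,1,6,5]
Step 12: ref 6 → HIT, frames=[2,1,6,5]
Step 13: ref 3 → FAULT (evict 1), frames=[2,3,6,5]
Step 14: ref 2 → HIT, frames=[2,3,6,5]
Step 15: ref 4 → FAULT (evict 2), frames=[4,3,6,5]
Total faults: 6

Answer: 6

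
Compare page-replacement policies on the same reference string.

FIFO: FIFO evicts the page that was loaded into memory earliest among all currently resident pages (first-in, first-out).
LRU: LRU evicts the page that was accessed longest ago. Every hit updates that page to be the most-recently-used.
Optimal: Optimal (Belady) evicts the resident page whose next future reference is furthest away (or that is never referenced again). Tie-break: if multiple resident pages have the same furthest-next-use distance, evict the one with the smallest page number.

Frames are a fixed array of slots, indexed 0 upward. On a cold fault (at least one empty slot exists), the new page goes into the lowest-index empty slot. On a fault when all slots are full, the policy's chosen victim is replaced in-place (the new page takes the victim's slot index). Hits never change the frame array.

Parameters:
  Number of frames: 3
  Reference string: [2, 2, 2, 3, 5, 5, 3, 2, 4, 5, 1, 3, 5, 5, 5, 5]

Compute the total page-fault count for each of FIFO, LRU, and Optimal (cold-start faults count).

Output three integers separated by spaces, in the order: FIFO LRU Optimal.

--- FIFO ---
  step 0: ref 2 -> FAULT, frames=[2,-,-] (faults so far: 1)
  step 1: ref 2 -> HIT, frames=[2,-,-] (faults so far: 1)
  step 2: ref 2 -> HIT, frames=[2,-,-] (faults so far: 1)
  step 3: ref 3 -> FAULT, frames=[2,3,-] (faults so far: 2)
  step 4: ref 5 -> FAULT, frames=[2,3,5] (faults so far: 3)
  step 5: ref 5 -> HIT, frames=[2,3,5] (faults so far: 3)
  step 6: ref 3 -> HIT, frames=[2,3,5] (faults so far: 3)
  step 7: ref 2 -> HIT, frames=[2,3,5] (faults so far: 3)
  step 8: ref 4 -> FAULT, evict 2, frames=[4,3,5] (faults so far: 4)
  step 9: ref 5 -> HIT, frames=[4,3,5] (faults so far: 4)
  step 10: ref 1 -> FAULT, evict 3, frames=[4,1,5] (faults so far: 5)
  step 11: ref 3 -> FAULT, evict 5, frames=[4,1,3] (faults so far: 6)
  step 12: ref 5 -> FAULT, evict 4, frames=[5,1,3] (faults so far: 7)
  step 13: ref 5 -> HIT, frames=[5,1,3] (faults so far: 7)
  step 14: ref 5 -> HIT, frames=[5,1,3] (faults so far: 7)
  step 15: ref 5 -> HIT, frames=[5,1,3] (faults so far: 7)
  FIFO total faults: 7
--- LRU ---
  step 0: ref 2 -> FAULT, frames=[2,-,-] (faults so far: 1)
  step 1: ref 2 -> HIT, frames=[2,-,-] (faults so far: 1)
  step 2: ref 2 -> HIT, frames=[2,-,-] (faults so far: 1)
  step 3: ref 3 -> FAULT, frames=[2,3,-] (faults so far: 2)
  step 4: ref 5 -> FAULT, frames=[2,3,5] (faults so far: 3)
  step 5: ref 5 -> HIT, frames=[2,3,5] (faults so far: 3)
  step 6: ref 3 -> HIT, frames=[2,3,5] (faults so far: 3)
  step 7: ref 2 -> HIT, frames=[2,3,5] (faults so far: 3)
  step 8: ref 4 -> FAULT, evict 5, frames=[2,3,4] (faults so far: 4)
  step 9: ref 5 -> FAULT, evict 3, frames=[2,5,4] (faults so far: 5)
  step 10: ref 1 -> FAULT, evict 2, frames=[1,5,4] (faults so far: 6)
  step 11: ref 3 -> FAULT, evict 4, frames=[1,5,3] (faults so far: 7)
  step 12: ref 5 -> HIT, frames=[1,5,3] (faults so far: 7)
  step 13: ref 5 -> HIT, frames=[1,5,3] (faults so far: 7)
  step 14: ref 5 -> HIT, frames=[1,5,3] (faults so far: 7)
  step 15: ref 5 -> HIT, frames=[1,5,3] (faults so far: 7)
  LRU total faults: 7
--- Optimal ---
  step 0: ref 2 -> FAULT, frames=[2,-,-] (faults so far: 1)
  step 1: ref 2 -> HIT, frames=[2,-,-] (faults so far: 1)
  step 2: ref 2 -> HIT, frames=[2,-,-] (faults so far: 1)
  step 3: ref 3 -> FAULT, frames=[2,3,-] (faults so far: 2)
  step 4: ref 5 -> FAULT, frames=[2,3,5] (faults so far: 3)
  step 5: ref 5 -> HIT, frames=[2,3,5] (faults so far: 3)
  step 6: ref 3 -> HIT, frames=[2,3,5] (faults so far: 3)
  step 7: ref 2 -> HIT, frames=[2,3,5] (faults so far: 3)
  step 8: ref 4 -> FAULT, evict 2, frames=[4,3,5] (faults so far: 4)
  step 9: ref 5 -> HIT, frames=[4,3,5] (faults so far: 4)
  step 10: ref 1 -> FAULT, evict 4, frames=[1,3,5] (faults so far: 5)
  step 11: ref 3 -> HIT, frames=[1,3,5] (faults so far: 5)
  step 12: ref 5 -> HIT, frames=[1,3,5] (faults so far: 5)
  step 13: ref 5 -> HIT, frames=[1,3,5] (faults so far: 5)
  step 14: ref 5 -> HIT, frames=[1,3,5] (faults so far: 5)
  step 15: ref 5 -> HIT, frames=[1,3,5] (faults so far: 5)
  Optimal total faults: 5

Answer: 7 7 5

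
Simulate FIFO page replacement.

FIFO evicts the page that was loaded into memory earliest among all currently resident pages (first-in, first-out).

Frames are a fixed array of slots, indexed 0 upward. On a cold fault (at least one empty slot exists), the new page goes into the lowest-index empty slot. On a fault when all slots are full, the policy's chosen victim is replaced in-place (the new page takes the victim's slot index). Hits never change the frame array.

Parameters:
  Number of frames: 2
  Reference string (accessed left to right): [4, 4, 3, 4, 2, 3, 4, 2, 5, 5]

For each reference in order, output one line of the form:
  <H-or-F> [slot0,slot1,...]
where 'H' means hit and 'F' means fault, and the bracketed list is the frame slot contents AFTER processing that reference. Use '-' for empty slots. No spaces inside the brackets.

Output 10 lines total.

F [4,-]
H [4,-]
F [4,3]
H [4,3]
F [2,3]
H [2,3]
F [2,4]
H [2,4]
F [5,4]
H [5,4]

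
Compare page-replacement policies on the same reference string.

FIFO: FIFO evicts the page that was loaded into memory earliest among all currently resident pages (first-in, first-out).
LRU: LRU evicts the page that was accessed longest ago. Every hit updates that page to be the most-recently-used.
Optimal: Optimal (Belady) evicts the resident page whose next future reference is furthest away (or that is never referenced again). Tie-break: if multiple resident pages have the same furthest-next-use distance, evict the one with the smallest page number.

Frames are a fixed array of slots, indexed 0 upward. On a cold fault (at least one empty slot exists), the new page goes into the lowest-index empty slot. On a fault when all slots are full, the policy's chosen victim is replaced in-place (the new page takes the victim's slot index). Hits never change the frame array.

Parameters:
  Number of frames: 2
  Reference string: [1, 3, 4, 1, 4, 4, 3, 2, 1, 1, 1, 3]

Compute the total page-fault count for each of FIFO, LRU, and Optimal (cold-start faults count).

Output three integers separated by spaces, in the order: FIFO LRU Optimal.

Answer: 8 8 6

Derivation:
--- FIFO ---
  step 0: ref 1 -> FAULT, frames=[1,-] (faults so far: 1)
  step 1: ref 3 -> FAULT, frames=[1,3] (faults so far: 2)
  step 2: ref 4 -> FAULT, evict 1, frames=[4,3] (faults so far: 3)
  step 3: ref 1 -> FAULT, evict 3, frames=[4,1] (faults so far: 4)
  step 4: ref 4 -> HIT, frames=[4,1] (faults so far: 4)
  step 5: ref 4 -> HIT, frames=[4,1] (faults so far: 4)
  step 6: ref 3 -> FAULT, evict 4, frames=[3,1] (faults so far: 5)
  step 7: ref 2 -> FAULT, evict 1, frames=[3,2] (faults so far: 6)
  step 8: ref 1 -> FAULT, evict 3, frames=[1,2] (faults so far: 7)
  step 9: ref 1 -> HIT, frames=[1,2] (faults so far: 7)
  step 10: ref 1 -> HIT, frames=[1,2] (faults so far: 7)
  step 11: ref 3 -> FAULT, evict 2, frames=[1,3] (faults so far: 8)
  FIFO total faults: 8
--- LRU ---
  step 0: ref 1 -> FAULT, frames=[1,-] (faults so far: 1)
  step 1: ref 3 -> FAULT, frames=[1,3] (faults so far: 2)
  step 2: ref 4 -> FAULT, evict 1, frames=[4,3] (faults so far: 3)
  step 3: ref 1 -> FAULT, evict 3, frames=[4,1] (faults so far: 4)
  step 4: ref 4 -> HIT, frames=[4,1] (faults so far: 4)
  step 5: ref 4 -> HIT, frames=[4,1] (faults so far: 4)
  step 6: ref 3 -> FAULT, evict 1, frames=[4,3] (faults so far: 5)
  step 7: ref 2 -> FAULT, evict 4, frames=[2,3] (faults so far: 6)
  step 8: ref 1 -> FAULT, evict 3, frames=[2,1] (faults so far: 7)
  step 9: ref 1 -> HIT, frames=[2,1] (faults so far: 7)
  step 10: ref 1 -> HIT, frames=[2,1] (faults so far: 7)
  step 11: ref 3 -> FAULT, evict 2, frames=[3,1] (faults so far: 8)
  LRU total faults: 8
--- Optimal ---
  step 0: ref 1 -> FAULT, frames=[1,-] (faults so far: 1)
  step 1: ref 3 -> FAULT, frames=[1,3] (faults so far: 2)
  step 2: ref 4 -> FAULT, evict 3, frames=[1,4] (faults so far: 3)
  step 3: ref 1 -> HIT, frames=[1,4] (faults so far: 3)
  step 4: ref 4 -> HIT, frames=[1,4] (faults so far: 3)
  step 5: ref 4 -> HIT, frames=[1,4] (faults so far: 3)
  step 6: ref 3 -> FAULT, evict 4, frames=[1,3] (faults so far: 4)
  step 7: ref 2 -> FAULT, evict 3, frames=[1,2] (faults so far: 5)
  step 8: ref 1 -> HIT, frames=[1,2] (faults so far: 5)
  step 9: ref 1 -> HIT, frames=[1,2] (faults so far: 5)
  step 10: ref 1 -> HIT, frames=[1,2] (faults so far: 5)
  step 11: ref 3 -> FAULT, evict 1, frames=[3,2] (faults so far: 6)
  Optimal total faults: 6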